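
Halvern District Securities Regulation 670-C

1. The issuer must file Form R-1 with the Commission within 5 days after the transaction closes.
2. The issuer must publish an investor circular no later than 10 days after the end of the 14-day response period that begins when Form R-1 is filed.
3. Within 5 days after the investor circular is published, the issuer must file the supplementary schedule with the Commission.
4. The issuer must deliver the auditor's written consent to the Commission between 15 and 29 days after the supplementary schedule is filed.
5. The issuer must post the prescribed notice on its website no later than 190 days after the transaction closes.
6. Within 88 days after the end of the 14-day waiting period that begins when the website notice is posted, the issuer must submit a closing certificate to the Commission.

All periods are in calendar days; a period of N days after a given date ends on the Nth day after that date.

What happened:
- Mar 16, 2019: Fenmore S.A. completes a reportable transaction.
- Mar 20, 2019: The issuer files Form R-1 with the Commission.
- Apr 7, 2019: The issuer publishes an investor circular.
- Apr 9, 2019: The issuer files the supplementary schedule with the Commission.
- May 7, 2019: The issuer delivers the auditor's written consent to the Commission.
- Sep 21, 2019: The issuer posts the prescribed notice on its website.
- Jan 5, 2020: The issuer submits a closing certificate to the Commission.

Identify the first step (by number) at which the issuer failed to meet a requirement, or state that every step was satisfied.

Step 6

(1) due by Mar 16, 2019 + 5 days = Mar 21, 2019; Mar 20, 2019 is within that limit.
(2) due by Apr 3, 2019 + 10 days = Apr 13, 2019; Apr 7, 2019 is within that limit.
(3) due by Apr 7, 2019 + 5 days = Apr 12, 2019; Apr 9, 2019 is within that limit.
(4) the permitted window runs from Apr 9, 2019 + 15 = Apr 24, 2019 to Apr 9, 2019 + 29 = May 8, 2019; May 7, 2019 falls inside that range.
(5) due by Mar 16, 2019 + 190 days = Sep 22, 2019; completed Sep 21, 2019, before the deadline.
(6) due by Oct 5, 2019 + 88 days = Jan 1, 2020; Jan 5, 2020 misses that deadline by 4 days.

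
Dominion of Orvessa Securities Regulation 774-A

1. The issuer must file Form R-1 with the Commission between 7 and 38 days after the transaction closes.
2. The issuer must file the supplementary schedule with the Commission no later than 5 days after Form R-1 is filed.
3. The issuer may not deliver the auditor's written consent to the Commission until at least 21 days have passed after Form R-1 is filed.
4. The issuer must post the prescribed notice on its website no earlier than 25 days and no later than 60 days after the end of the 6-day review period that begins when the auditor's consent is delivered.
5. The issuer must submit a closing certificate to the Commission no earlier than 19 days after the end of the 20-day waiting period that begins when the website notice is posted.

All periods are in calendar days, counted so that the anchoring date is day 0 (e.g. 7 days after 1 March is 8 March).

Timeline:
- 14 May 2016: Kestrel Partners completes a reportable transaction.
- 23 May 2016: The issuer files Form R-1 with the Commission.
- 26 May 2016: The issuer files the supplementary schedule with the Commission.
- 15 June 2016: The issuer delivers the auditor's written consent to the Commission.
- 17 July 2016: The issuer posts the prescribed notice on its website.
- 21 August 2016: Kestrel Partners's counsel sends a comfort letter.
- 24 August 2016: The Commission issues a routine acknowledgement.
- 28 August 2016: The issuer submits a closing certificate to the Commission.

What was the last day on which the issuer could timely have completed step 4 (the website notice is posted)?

The auditor's consent is delivered on 15 June 2016; the 6-day review period therefore ends 21 June 2016, and step 4 runs from that date. The window is 25–60 days after 21 June 2016; it closes on 20 August 2016.

20 August 2016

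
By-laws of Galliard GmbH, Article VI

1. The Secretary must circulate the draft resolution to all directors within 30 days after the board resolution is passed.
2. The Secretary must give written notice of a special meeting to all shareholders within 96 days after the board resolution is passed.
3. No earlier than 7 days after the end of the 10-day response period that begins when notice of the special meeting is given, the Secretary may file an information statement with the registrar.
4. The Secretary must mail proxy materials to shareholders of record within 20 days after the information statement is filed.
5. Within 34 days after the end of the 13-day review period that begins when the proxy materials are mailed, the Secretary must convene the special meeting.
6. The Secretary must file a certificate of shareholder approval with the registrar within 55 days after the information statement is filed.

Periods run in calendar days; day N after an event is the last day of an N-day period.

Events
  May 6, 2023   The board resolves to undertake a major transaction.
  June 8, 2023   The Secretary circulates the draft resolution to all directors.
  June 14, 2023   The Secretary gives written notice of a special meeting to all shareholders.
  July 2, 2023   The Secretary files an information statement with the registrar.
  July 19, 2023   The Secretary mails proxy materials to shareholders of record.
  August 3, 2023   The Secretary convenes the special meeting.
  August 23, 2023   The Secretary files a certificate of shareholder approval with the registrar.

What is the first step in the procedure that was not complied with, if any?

Step 1

Step 1 — counting 30 days from May 6, 2023 (when the board resolution is passed) gives a deadline of June 5, 2023; not done until June 8, 2023, 3 days after the deadline.
The procedure was therefore not followed at step 1.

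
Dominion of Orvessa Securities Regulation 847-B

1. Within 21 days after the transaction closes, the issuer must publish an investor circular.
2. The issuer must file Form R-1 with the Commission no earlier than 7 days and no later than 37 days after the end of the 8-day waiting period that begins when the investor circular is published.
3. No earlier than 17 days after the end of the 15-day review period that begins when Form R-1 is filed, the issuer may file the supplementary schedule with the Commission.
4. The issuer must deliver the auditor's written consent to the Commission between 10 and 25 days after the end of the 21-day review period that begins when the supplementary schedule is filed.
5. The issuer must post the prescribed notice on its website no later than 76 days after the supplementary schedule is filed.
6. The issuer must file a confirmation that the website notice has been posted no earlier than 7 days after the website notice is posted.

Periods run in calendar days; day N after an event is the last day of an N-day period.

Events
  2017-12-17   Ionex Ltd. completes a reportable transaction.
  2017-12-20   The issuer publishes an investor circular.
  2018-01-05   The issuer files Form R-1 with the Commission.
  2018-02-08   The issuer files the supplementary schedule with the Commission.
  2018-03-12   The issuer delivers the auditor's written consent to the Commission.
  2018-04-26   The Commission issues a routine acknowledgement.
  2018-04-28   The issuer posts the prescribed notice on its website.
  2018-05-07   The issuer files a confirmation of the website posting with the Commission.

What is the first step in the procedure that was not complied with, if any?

Step 1: 21 days after 2017-12-17 (when the transaction closes) is 2018-01-07; done 2017-12-20 — timely.
Step 2: the window is 7–37 days after 2017-12-28 (end of the 8-day waiting period, which began when the investor circular is published on 2017-12-20), so 2018-01-04 through 2018-02-03; 2018-01-05 falls inside that range.
Step 3: the earliest permitted date is 17 days after 2018-01-20 (end of the 15-day review period, which began when Form R-1 is filed on 2018-01-05), i.e. 2018-02-06; 2018-02-08 is on or after that date.
Step 4: the window is 10–25 days after 2018-03-01 (end of the 21-day review period, which began when the supplementary schedule is filed on 2018-02-08), so 2018-03-11 through 2018-03-26; 2018-03-12 falls inside that range.
Step 5: 76 days after 2018-02-08 (when the supplementary schedule is filed) is 2018-04-25; 2018-04-28 misses that deadline by 3 days.

Step 5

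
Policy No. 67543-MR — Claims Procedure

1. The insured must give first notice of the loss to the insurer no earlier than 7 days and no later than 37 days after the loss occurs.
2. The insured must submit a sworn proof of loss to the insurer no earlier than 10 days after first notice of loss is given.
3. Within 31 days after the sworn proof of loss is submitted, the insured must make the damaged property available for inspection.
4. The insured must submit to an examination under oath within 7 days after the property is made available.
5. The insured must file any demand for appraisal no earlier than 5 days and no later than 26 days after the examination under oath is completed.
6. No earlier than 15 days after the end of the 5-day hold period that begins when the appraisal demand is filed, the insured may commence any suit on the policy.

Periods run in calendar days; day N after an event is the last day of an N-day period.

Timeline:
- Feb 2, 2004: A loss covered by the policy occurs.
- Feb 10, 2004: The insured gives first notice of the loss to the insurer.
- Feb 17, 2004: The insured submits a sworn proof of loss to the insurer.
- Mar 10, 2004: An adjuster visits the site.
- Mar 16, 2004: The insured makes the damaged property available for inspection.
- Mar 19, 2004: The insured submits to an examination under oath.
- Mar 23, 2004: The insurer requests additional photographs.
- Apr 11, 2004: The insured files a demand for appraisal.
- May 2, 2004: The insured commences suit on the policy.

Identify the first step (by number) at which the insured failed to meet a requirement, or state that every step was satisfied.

(1) the permitted window runs from Feb 2, 2004 + 7 = Feb 9, 2004 to Feb 2, 2004 + 37 = Mar 10, 2004; done Feb 10, 2004 — within the window.
(2) permitted from Feb 10, 2004 + 10 days = Feb 20, 2004 onward; Feb 17, 2004 is 3 days before the earliest permitted date.
The procedure was therefore not followed at step 2.

Step 2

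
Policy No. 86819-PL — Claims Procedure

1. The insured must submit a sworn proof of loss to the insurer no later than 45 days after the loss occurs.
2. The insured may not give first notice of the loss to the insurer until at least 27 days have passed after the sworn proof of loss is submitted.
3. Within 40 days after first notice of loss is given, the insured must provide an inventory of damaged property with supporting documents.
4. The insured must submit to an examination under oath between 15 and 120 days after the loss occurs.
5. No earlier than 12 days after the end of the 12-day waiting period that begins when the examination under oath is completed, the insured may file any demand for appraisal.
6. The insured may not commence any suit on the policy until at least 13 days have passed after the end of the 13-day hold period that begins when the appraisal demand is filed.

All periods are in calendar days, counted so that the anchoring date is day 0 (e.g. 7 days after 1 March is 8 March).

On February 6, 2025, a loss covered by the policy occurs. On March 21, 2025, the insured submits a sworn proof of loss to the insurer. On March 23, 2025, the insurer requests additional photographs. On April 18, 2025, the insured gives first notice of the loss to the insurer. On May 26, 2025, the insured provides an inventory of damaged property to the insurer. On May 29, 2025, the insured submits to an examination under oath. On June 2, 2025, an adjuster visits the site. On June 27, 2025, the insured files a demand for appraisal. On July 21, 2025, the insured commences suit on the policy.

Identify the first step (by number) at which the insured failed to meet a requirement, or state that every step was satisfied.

Step 1 — counting 45 days from February 6, 2025 (when the loss occurs) gives a deadline of March 23, 2025; done March 21, 2025 — timely.
Step 2 — must wait 27 days from March 21, 2025 (when the sworn proof of loss is submitted), so not before April 17, 2025; April 18, 2025 is on or after that date.
Step 3 — counting 40 days from April 18, 2025 (when first notice of loss is given) gives a deadline of May 28, 2025; completed May 26, 2025, before the deadline.
Step 4 — 15 and 120 days from February 6, 2025 (when the loss occurs) are February 21, 2025 and June 6, 2025 respectively; May 29, 2025 falls inside that range.
Step 5 — must wait 12 days from June 10, 2025 (end of the 12-day waiting period, which began when the examination under oath is completed on May 29, 2025), so not before June 22, 2025; done June 27, 2025, after the minimum wait.
Step 6 — must wait 13 days from July 10, 2025 (end of the 13-day hold period, which began when the appraisal demand is filed on June 27, 2025), so not before July 23, 2025; done July 21, 2025 — 2 days too early.

Step 6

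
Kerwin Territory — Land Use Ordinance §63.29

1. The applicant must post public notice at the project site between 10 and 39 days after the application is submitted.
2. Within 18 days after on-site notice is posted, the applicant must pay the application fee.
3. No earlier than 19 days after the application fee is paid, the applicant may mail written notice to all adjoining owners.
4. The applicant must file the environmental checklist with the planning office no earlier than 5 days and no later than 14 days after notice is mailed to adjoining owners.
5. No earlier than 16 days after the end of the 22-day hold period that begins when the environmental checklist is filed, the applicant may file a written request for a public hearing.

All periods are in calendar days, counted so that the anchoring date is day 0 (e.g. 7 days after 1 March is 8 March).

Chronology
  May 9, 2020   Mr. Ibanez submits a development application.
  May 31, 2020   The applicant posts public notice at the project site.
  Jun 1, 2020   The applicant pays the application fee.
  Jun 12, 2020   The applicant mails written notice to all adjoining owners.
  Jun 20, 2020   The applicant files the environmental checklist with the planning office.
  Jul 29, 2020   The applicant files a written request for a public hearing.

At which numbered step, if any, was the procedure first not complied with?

(1) the permitted window runs from May 9, 2020 + 10 = May 19, 2020 to May 9, 2020 + 39 = Jun 17, 2020; May 31, 2020 falls inside that range.
(2) due by May 31, 2020 + 18 days = Jun 18, 2020; done Jun 1, 2020 — timely.
(3) permitted from Jun 1, 2020 + 19 days = Jun 20, 2020 onward; Jun 12, 2020 is 8 days before the earliest permitted date.

Step 3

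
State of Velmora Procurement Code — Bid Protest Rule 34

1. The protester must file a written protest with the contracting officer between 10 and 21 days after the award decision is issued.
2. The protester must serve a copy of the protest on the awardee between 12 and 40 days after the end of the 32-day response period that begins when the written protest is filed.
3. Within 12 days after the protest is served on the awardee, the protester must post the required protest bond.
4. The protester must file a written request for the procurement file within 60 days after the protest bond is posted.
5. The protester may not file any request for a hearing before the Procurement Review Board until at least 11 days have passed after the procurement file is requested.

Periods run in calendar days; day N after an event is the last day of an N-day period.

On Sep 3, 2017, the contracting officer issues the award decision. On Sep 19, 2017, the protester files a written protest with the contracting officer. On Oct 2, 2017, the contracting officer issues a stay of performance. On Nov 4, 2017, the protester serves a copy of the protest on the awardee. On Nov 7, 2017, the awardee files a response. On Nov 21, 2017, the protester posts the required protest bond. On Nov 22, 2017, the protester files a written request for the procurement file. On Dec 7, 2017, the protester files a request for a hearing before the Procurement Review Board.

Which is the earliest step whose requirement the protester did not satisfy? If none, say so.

Step 1 — 10 and 21 days from Sep 3, 2017 (when the award decision is issued) are Sep 13, 2017 and Sep 24, 2017 respectively; done Sep 19, 2017, which is between those dates.
Step 2 — 12 and 40 days from Oct 21, 2017 (end of the 32-day response period, which began when the written protest is filed on Sep 19, 2017) are Nov 2, 2017 and Nov 30, 2017 respectively; done Nov 4, 2017 — within the window.
Step 3 — counting 12 days from Nov 4, 2017 (when the protest is served on the awardee) gives a deadline of Nov 16, 2017; done Nov 21, 2017 — 5 days late.
The analysis stops there.

Step 3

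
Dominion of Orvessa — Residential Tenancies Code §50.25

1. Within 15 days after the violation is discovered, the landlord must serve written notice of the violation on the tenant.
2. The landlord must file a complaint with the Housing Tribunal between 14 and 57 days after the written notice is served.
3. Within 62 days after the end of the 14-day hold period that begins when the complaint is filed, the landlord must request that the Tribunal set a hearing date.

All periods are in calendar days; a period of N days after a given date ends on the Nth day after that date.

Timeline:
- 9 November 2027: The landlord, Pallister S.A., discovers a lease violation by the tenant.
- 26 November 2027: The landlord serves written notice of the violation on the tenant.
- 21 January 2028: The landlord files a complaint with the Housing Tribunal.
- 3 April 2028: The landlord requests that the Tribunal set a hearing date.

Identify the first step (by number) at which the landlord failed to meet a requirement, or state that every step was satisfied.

Step 1

(1) due by 9 November 2027 + 15 days = 24 November 2027; 26 November 2027 misses that deadline by 2 days.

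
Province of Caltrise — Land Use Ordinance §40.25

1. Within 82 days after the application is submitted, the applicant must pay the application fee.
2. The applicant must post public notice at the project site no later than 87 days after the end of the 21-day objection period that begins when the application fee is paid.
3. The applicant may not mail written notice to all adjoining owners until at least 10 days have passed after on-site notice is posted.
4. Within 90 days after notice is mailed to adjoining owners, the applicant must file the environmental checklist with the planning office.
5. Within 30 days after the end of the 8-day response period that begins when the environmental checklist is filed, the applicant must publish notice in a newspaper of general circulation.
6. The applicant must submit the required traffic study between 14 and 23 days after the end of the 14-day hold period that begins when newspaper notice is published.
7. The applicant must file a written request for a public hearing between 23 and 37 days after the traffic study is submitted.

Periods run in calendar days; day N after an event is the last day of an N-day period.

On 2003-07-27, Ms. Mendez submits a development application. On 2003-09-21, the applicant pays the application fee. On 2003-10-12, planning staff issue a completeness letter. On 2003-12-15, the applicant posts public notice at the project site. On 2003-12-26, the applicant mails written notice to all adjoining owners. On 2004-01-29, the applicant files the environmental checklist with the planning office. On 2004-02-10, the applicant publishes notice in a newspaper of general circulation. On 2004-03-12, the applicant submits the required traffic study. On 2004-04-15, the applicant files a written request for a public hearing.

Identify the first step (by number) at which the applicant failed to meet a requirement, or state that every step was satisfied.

Step 1 — counting 82 days from 2003-07-27 (when the application is submitted) gives a deadline of 2003-10-17; done 2003-09-21 — timely.
Step 2 — counting 87 days from 2003-10-12 (end of the 21-day objection period, which began when the application fee is paid on 2003-09-21) gives a deadline of 2004-01-07; 2003-12-15 is within that limit.
Step 3 — must wait 10 days from 2003-12-15 (when on-site notice is posted), so not before 2003-12-25; done 2003-12-26 — permitted.
Step 4 — counting 90 days from 2003-12-26 (when notice is mailed to adjoining owners) gives a deadline of 2004-03-25; completed 2004-01-29, before the deadline.
Step 5 — counting 30 days from 2004-02-06 (end of the 8-day response period, which began when the environmental checklist is filed on 2004-01-29) gives a deadline of 2004-03-07; completed 2004-02-10, before the deadline.
Step 6 — 14 and 23 days from 2004-02-24 (end of the 14-day hold period, which began when newspaper notice is published on 2004-02-10) are 2004-03-09 and 2004-03-18 respectively; 2004-03-12 falls inside that range.
Step 7 — 23 and 37 days from 2004-03-12 (when the traffic study is submitted) are 2004-04-04 and 2004-04-18 respectively; done 2004-04-15, which is between those dates.

None — every step was satisfied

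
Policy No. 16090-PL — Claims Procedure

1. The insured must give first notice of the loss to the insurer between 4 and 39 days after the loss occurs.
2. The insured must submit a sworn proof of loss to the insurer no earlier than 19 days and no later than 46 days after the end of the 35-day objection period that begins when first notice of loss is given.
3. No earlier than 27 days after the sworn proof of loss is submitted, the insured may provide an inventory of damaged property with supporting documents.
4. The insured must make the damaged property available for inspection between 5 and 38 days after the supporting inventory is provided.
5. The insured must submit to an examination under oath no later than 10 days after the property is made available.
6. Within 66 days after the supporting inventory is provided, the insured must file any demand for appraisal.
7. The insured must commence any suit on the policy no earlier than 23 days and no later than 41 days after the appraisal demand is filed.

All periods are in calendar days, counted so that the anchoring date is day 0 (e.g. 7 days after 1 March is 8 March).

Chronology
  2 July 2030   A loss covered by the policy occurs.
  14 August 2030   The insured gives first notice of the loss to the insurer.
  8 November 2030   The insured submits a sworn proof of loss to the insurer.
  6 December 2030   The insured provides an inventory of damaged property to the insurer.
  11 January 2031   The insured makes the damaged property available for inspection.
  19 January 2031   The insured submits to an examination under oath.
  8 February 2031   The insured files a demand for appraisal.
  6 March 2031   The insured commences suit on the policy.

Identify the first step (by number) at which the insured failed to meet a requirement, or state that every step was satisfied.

Step 1

Step 1 — 4 and 39 days from 2 July 2030 (when the loss occurs) are 6 July 2030 and 10 August 2030 respectively; done 14 August 2030 — 4 days after the window closed.
Later steps need not be reached.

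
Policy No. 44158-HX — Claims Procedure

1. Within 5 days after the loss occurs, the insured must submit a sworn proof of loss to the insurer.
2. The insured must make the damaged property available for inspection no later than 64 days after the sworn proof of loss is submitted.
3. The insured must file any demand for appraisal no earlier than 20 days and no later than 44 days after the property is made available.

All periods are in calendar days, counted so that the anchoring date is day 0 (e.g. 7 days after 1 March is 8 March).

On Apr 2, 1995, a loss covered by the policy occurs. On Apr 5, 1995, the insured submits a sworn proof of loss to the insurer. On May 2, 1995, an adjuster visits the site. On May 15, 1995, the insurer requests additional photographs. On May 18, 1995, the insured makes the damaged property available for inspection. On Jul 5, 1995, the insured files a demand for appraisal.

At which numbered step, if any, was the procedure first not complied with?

Step 3

(1) due by Apr 2, 1995 + 5 days = Apr 7, 1995; done Apr 5, 1995 — timely.
(2) due by Apr 5, 1995 + 64 days = Jun 8, 1995; done May 18, 1995 — timely.
(3) the permitted window runs from May 18, 1995 + 20 = Jun 7, 1995 to May 18, 1995 + 44 = Jul 1, 1995; Jul 5, 1995 is 4 days past the end of the window.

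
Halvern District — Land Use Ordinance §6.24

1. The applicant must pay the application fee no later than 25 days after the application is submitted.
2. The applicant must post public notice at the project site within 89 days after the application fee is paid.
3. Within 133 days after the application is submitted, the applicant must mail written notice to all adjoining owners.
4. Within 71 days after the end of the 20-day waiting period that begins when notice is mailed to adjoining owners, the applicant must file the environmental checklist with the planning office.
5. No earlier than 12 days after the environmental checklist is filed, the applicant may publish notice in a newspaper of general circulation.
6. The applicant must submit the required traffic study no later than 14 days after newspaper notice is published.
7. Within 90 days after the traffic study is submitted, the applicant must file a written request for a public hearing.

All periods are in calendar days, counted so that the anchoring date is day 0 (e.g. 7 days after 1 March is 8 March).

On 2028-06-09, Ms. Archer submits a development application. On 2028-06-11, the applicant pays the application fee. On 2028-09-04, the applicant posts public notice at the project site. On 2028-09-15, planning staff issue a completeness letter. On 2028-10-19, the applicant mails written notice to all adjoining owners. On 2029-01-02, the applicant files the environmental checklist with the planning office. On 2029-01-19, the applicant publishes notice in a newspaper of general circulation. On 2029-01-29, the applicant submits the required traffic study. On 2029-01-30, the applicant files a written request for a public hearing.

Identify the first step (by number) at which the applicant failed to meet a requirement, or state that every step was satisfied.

None — every step was satisfied

(1) due by 2028-06-09 + 25 days = 2028-07-04; done 2028-06-11 — timely.
(2) due by 2028-06-11 + 89 days = 2028-09-08; 2028-09-04 is within that limit.
(3) due by 2028-06-09 + 133 days = 2028-10-20; completed 2028-10-19, before the deadline.
(4) due by 2028-11-08 + 71 days = 2029-01-18; completed 2029-01-02, before the deadline.
(5) permitted from 2029-01-02 + 12 days = 2029-01-14 onward; 2029-01-19 is on or after that date.
(6) due by 2029-01-19 + 14 days = 2029-02-02; done 2029-01-29 — timely.
(7) due by 2029-01-29 + 90 days = 2029-04-29; 2029-01-30 is within that limit.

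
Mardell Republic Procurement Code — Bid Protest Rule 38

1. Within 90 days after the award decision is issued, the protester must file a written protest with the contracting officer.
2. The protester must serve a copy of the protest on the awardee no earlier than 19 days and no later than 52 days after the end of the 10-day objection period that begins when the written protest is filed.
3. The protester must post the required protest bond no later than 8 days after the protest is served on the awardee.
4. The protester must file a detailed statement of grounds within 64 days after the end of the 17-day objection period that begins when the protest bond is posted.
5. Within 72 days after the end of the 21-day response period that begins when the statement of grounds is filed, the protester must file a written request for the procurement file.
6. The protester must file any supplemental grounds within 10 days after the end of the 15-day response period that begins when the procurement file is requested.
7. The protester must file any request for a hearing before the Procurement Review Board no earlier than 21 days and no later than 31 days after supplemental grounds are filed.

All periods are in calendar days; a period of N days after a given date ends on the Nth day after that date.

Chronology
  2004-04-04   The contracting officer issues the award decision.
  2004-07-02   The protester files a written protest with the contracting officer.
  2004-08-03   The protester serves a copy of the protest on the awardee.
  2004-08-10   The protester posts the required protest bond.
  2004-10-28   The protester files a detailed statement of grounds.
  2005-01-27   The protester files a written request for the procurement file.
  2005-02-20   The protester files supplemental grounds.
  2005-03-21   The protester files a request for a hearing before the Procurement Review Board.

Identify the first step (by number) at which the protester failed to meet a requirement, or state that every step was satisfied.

Step 1 — counting 90 days from 2004-04-04 (when the award decision is issued) gives a deadline of 2004-07-03; 2004-07-02 is within that limit.
Step 2 — 19 and 52 days from 2004-07-12 (end of the 10-day objection period, which began when the written protest is filed on 2004-07-02) are 2004-07-31 and 2004-09-02 respectively; done 2004-08-03, which is between those dates.
Step 3 — counting 8 days from 2004-08-03 (when the protest is served on the awardee) gives a deadline of 2004-08-11; done 2004-08-10 — timely.
Step 4 — counting 64 days from 2004-08-27 (end of the 17-day objection period, which began when the protest bond is posted on 2004-08-10) gives a deadline of 2004-10-30; done 2004-10-28 — timely.
Step 5 — counting 72 days from 2004-11-18 (end of the 21-day response period, which began when the statement of grounds is filed on 2004-10-28) gives a deadline of 2005-01-29; 2005-01-27 is within that limit.
Step 6 — counting 10 days from 2005-02-11 (end of the 15-day response period, which began when the procurement file is requested on 2005-01-27) gives a deadline of 2005-02-21; done 2005-02-20 — timely.
Step 7 — 21 and 31 days from 2005-02-20 (when supplemental grounds are filed) are 2005-03-13 and 2005-03-23 respectively; 2005-03-21 falls inside that range.

None — every step was satisfied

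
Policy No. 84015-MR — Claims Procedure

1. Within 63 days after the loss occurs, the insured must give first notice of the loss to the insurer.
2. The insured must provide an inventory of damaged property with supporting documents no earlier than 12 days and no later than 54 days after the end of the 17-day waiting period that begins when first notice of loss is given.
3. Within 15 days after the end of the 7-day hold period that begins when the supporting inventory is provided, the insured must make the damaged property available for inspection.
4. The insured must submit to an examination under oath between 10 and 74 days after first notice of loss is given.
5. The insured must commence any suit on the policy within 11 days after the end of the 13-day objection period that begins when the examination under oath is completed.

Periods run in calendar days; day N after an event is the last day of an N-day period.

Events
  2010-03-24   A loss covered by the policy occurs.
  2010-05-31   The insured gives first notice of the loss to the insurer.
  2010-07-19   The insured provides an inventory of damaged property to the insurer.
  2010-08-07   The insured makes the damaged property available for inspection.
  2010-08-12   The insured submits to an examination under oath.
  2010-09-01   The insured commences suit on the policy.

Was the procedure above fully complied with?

No

(1) due by 2010-03-24 + 63 days = 2010-05-26; not done until 2010-05-31, 5 days after the deadline.
The analysis stops there.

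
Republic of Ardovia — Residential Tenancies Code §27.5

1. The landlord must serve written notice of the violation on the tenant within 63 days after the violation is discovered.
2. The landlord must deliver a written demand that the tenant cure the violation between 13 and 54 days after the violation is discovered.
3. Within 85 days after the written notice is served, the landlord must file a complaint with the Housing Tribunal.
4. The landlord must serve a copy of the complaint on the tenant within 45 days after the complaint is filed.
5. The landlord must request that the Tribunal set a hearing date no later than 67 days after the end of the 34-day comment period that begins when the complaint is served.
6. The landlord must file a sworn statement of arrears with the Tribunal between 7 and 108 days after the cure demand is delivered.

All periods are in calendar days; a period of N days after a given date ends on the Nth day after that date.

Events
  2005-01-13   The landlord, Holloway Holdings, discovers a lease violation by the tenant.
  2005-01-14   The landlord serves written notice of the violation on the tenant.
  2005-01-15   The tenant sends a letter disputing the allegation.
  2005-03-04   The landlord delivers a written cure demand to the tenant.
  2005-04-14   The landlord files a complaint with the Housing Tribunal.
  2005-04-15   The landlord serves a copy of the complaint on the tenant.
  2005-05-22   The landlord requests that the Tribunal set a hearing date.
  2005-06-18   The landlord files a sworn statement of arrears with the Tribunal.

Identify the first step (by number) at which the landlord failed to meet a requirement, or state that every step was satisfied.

Step 1 — counting 63 days from 2005-01-13 (when the violation is discovered) gives a deadline of 2005-03-17; completed 2005-01-14, before the deadline.
Step 2 — 13 and 54 days from 2005-01-13 (when the violation is discovered) are 2005-01-26 and 2005-03-08 respectively; 2005-03-04 falls inside that range.
Step 3 — counting 85 days from 2005-01-14 (when the written notice is served) gives a deadline of 2005-04-09; not done until 2005-04-14, 5 days after the deadline.
That is the first point of non-compliance.

Step 3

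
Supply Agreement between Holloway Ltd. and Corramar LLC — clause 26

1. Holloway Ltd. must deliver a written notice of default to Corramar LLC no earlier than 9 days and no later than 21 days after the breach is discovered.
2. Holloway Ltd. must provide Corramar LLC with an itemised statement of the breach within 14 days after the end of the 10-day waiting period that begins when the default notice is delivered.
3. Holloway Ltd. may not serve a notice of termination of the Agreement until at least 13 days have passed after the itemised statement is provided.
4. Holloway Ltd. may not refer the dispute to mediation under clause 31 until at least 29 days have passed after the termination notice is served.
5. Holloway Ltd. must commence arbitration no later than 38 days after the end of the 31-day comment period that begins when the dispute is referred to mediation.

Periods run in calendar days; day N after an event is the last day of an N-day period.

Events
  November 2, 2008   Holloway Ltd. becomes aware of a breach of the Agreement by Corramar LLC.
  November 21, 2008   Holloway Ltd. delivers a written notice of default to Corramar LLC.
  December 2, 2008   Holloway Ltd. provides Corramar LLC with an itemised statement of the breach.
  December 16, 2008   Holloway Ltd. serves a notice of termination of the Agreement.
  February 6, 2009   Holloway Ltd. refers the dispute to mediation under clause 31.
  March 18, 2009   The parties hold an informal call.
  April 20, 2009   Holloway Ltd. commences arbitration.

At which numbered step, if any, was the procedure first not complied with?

Step 1 — 9 and 21 days from November 2, 2008 (when the breach is discovered) are November 11, 2008 and November 23, 2008 respectively; done November 21, 2008 — within the window.
Step 2 — counting 14 days from December 1, 2008 (end of the 10-day waiting period, which began when the default notice is delivered on November 21, 2008) gives a deadline of December 15, 2008; December 2, 2008 is within that limit.
Step 3 — must wait 13 days from December 2, 2008 (when the itemised statement is provided), so not before December 15, 2008; done December 16, 2008 — permitted.
Step 4 — must wait 29 days from December 16, 2008 (when the termination notice is served), so not before January 14, 2009; February 6, 2009 is on or after that date.
Step 5 — counting 38 days from March 9, 2009 (end of the 31-day comment period, which began when the dispute is referred to mediation on February 6, 2009) gives a deadline of April 16, 2009; done April 20, 2009 — 4 days late.
No need to go further; step 5 was not satisfied.

Step 5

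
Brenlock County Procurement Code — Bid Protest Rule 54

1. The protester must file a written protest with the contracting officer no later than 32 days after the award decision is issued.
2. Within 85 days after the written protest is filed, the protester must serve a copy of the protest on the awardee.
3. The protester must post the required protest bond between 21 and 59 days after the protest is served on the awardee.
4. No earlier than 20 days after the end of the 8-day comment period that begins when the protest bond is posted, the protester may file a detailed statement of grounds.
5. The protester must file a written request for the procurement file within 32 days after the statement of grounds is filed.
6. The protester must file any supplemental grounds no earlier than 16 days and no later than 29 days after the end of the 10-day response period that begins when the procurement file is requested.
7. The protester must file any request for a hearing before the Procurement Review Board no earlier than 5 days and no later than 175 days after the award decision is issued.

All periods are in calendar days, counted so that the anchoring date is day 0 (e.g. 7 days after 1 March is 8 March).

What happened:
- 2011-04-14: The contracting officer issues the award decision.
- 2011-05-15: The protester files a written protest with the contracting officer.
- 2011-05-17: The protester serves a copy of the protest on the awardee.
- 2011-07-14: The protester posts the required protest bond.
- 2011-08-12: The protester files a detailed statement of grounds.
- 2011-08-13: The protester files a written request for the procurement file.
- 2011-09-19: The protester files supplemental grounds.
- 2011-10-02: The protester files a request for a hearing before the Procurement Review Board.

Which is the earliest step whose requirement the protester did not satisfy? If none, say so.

Step 1: 32 days after 2011-04-14 (when the award decision is issued) is 2011-05-16; done 2011-05-15 — timely.
Step 2: 85 days after 2011-05-15 (when the written protest is filed) is 2011-08-08; done 2011-05-17 — timely.
Step 3: the window is 21–59 days after 2011-05-17 (when the protest is served on the awardee), so 2011-06-07 through 2011-07-15; 2011-07-14 falls inside that range.
Step 4: the earliest permitted date is 20 days after 2011-07-22 (end of the 8-day comment period, which began when the protest bond is posted on 2011-07-14), i.e. 2011-08-11; done 2011-08-12, after the minimum wait.
Step 5: 32 days after 2011-08-12 (when the statement of grounds is filed) is 2011-09-13; completed 2011-08-13, before the deadline.
Step 6: the window is 16–29 days after 2011-08-23 (end of the 10-day response period, which began when the procurement file is requested on 2011-08-13), so 2011-09-08 through 2011-09-21; 2011-09-19 falls inside that range.
Step 7: the window is 5–175 days after 2011-04-14 (when the award decision is issued), so 2011-04-19 through 2011-10-06; done 2011-10-02 — within the window.

None — every step was satisfied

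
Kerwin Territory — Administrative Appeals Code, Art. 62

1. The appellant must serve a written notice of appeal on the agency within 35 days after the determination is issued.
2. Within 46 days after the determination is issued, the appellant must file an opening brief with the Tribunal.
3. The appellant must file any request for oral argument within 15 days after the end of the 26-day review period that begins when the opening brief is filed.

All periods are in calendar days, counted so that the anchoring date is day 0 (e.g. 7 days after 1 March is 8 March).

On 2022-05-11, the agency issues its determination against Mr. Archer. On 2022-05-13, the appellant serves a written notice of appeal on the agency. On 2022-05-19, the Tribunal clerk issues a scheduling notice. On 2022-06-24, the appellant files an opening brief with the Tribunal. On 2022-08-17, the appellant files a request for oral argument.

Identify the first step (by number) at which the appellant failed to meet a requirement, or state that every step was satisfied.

Step 3

Step 1 — counting 35 days from 2022-05-11 (when the determination is issued) gives a deadline of 2022-06-15; done 2022-05-13 — timely.
Step 2 — counting 46 days from 2022-05-11 (when the determination is issued) gives a deadline of 2022-06-26; completed 2022-06-24, before the deadline.
Step 3 — counting 15 days from 2022-07-20 (end of the 26-day review period, which began when the opening brief is filed on 2022-06-24) gives a deadline of 2022-08-04; not done until 2022-08-17, 13 days after the deadline.
The analysis stops there.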